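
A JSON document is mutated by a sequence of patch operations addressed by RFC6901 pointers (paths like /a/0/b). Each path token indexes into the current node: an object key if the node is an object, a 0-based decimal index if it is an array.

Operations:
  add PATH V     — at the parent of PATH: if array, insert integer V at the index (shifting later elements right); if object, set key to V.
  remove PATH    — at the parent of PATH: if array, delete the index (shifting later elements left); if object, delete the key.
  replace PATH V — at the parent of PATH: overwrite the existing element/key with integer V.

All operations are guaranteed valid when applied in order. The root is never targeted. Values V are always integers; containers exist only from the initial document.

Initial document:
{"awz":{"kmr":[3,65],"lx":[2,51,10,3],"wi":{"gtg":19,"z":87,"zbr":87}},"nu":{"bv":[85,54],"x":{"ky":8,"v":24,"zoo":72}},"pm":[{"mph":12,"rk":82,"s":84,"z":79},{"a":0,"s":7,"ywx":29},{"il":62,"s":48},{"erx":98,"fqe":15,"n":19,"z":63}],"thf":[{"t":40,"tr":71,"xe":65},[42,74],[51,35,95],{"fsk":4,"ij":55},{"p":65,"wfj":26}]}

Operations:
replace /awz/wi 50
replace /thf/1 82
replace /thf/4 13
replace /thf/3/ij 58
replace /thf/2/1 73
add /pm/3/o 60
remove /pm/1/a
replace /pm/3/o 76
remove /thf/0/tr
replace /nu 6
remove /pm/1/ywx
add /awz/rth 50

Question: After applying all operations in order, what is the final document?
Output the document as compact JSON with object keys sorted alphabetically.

Answer: {"awz":{"kmr":[3,65],"lx":[2,51,10,3],"rth":50,"wi":50},"nu":6,"pm":[{"mph":12,"rk":82,"s":84,"z":79},{"s":7},{"il":62,"s":48},{"erx":98,"fqe":15,"n":19,"o":76,"z":63}],"thf":[{"t":40,"xe":65},82,[51,73,95],{"fsk":4,"ij":58},13]}

Derivation:
After op 1 (replace /awz/wi 50): {"awz":{"kmr":[3,65],"lx":[2,51,10,3],"wi":50},"nu":{"bv":[85,54],"x":{"ky":8,"v":24,"zoo":72}},"pm":[{"mph":12,"rk":82,"s":84,"z":79},{"a":0,"s":7,"ywx":29},{"il":62,"s":48},{"erx":98,"fqe":15,"n":19,"z":63}],"thf":[{"t":40,"tr":71,"xe":65},[42,74],[51,35,95],{"fsk":4,"ij":55},{"p":65,"wfj":26}]}
After op 2 (replace /thf/1 82): {"awz":{"kmr":[3,65],"lx":[2,51,10,3],"wi":50},"nu":{"bv":[85,54],"x":{"ky":8,"v":24,"zoo":72}},"pm":[{"mph":12,"rk":82,"s":84,"z":79},{"a":0,"s":7,"ywx":29},{"il":62,"s":48},{"erx":98,"fqe":15,"n":19,"z":63}],"thf":[{"t":40,"tr":71,"xe":65},82,[51,35,95],{"fsk":4,"ij":55},{"p":65,"wfj":26}]}
After op 3 (replace /thf/4 13): {"awz":{"kmr":[3,65],"lx":[2,51,10,3],"wi":50},"nu":{"bv":[85,54],"x":{"ky":8,"v":24,"zoo":72}},"pm":[{"mph":12,"rk":82,"s":84,"z":79},{"a":0,"s":7,"ywx":29},{"il":62,"s":48},{"erx":98,"fqe":15,"n":19,"z":63}],"thf":[{"t":40,"tr":71,"xe":65},82,[51,35,95],{"fsk":4,"ij":55},13]}
After op 4 (replace /thf/3/ij 58): {"awz":{"kmr":[3,65],"lx":[2,51,10,3],"wi":50},"nu":{"bv":[85,54],"x":{"ky":8,"v":24,"zoo":72}},"pm":[{"mph":12,"rk":82,"s":84,"z":79},{"a":0,"s":7,"ywx":29},{"il":62,"s":48},{"erx":98,"fqe":15,"n":19,"z":63}],"thf":[{"t":40,"tr":71,"xe":65},82,[51,35,95],{"fsk":4,"ij":58},13]}
After op 5 (replace /thf/2/1 73): {"awz":{"kmr":[3,65],"lx":[2,51,10,3],"wi":50},"nu":{"bv":[85,54],"x":{"ky":8,"v":24,"zoo":72}},"pm":[{"mph":12,"rk":82,"s":84,"z":79},{"a":0,"s":7,"ywx":29},{"il":62,"s":48},{"erx":98,"fqe":15,"n":19,"z":63}],"thf":[{"t":40,"tr":71,"xe":65},82,[51,73,95],{"fsk":4,"ij":58},13]}
After op 6 (add /pm/3/o 60): {"awz":{"kmr":[3,65],"lx":[2,51,10,3],"wi":50},"nu":{"bv":[85,54],"x":{"ky":8,"v":24,"zoo":72}},"pm":[{"mph":12,"rk":82,"s":84,"z":79},{"a":0,"s":7,"ywx":29},{"il":62,"s":48},{"erx":98,"fqe":15,"n":19,"o":60,"z":63}],"thf":[{"t":40,"tr":71,"xe":65},82,[51,73,95],{"fsk":4,"ij":58},13]}
After op 7 (remove /pm/1/a): {"awz":{"kmr":[3,65],"lx":[2,51,10,3],"wi":50},"nu":{"bv":[85,54],"x":{"ky":8,"v":24,"zoo":72}},"pm":[{"mph":12,"rk":82,"s":84,"z":79},{"s":7,"ywx":29},{"il":62,"s":48},{"erx":98,"fqe":15,"n":19,"o":60,"z":63}],"thf":[{"t":40,"tr":71,"xe":65},82,[51,73,95],{"fsk":4,"ij":58},13]}
After op 8 (replace /pm/3/o 76): {"awz":{"kmr":[3,65],"lx":[2,51,10,3],"wi":50},"nu":{"bv":[85,54],"x":{"ky":8,"v":24,"zoo":72}},"pm":[{"mph":12,"rk":82,"s":84,"z":79},{"s":7,"ywx":29},{"il":62,"s":48},{"erx":98,"fqe":15,"n":19,"o":76,"z":63}],"thf":[{"t":40,"tr":71,"xe":65},82,[51,73,95],{"fsk":4,"ij":58},13]}
After op 9 (remove /thf/0/tr): {"awz":{"kmr":[3,65],"lx":[2,51,10,3],"wi":50},"nu":{"bv":[85,54],"x":{"ky":8,"v":24,"zoo":72}},"pm":[{"mph":12,"rk":82,"s":84,"z":79},{"s":7,"ywx":29},{"il":62,"s":48},{"erx":98,"fqe":15,"n":19,"o":76,"z":63}],"thf":[{"t":40,"xe":65},82,[51,73,95],{"fsk":4,"ij":58},13]}
After op 10 (replace /nu 6): {"awz":{"kmr":[3,65],"lx":[2,51,10,3],"wi":50},"nu":6,"pm":[{"mph":12,"rk":82,"s":84,"z":79},{"s":7,"ywx":29},{"il":62,"s":48},{"erx":98,"fqe":15,"n":19,"o":76,"z":63}],"thf":[{"t":40,"xe":65},82,[51,73,95],{"fsk":4,"ij":58},13]}
After op 11 (remove /pm/1/ywx): {"awz":{"kmr":[3,65],"lx":[2,51,10,3],"wi":50},"nu":6,"pm":[{"mph":12,"rk":82,"s":84,"z":79},{"s":7},{"il":62,"s":48},{"erx":98,"fqe":15,"n":19,"o":76,"z":63}],"thf":[{"t":40,"xe":65},82,[51,73,95],{"fsk":4,"ij":58},13]}
After op 12 (add /awz/rth 50): {"awz":{"kmr":[3,65],"lx":[2,51,10,3],"rth":50,"wi":50},"nu":6,"pm":[{"mph":12,"rk":82,"s":84,"z":79},{"s":7},{"il":62,"s":48},{"erx":98,"fqe":15,"n":19,"o":76,"z":63}],"thf":[{"t":40,"xe":65},82,[51,73,95],{"fsk":4,"ij":58},13]}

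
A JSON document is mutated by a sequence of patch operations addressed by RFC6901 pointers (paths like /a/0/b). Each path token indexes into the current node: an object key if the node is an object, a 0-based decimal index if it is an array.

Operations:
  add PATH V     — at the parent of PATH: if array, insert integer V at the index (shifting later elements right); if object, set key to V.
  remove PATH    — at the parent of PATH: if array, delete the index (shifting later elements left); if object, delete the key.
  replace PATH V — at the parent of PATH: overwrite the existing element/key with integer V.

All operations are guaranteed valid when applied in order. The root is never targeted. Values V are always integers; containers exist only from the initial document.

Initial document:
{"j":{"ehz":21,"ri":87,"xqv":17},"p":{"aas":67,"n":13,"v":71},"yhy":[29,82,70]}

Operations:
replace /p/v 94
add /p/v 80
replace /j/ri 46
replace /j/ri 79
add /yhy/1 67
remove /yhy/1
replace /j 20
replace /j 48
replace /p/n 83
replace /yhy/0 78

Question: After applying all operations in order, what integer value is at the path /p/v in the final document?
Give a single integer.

Answer: 80

Derivation:
After op 1 (replace /p/v 94): {"j":{"ehz":21,"ri":87,"xqv":17},"p":{"aas":67,"n":13,"v":94},"yhy":[29,82,70]}
After op 2 (add /p/v 80): {"j":{"ehz":21,"ri":87,"xqv":17},"p":{"aas":67,"n":13,"v":80},"yhy":[29,82,70]}
After op 3 (replace /j/ri 46): {"j":{"ehz":21,"ri":46,"xqv":17},"p":{"aas":67,"n":13,"v":80},"yhy":[29,82,70]}
After op 4 (replace /j/ri 79): {"j":{"ehz":21,"ri":79,"xqv":17},"p":{"aas":67,"n":13,"v":80},"yhy":[29,82,70]}
After op 5 (add /yhy/1 67): {"j":{"ehz":21,"ri":79,"xqv":17},"p":{"aas":67,"n":13,"v":80},"yhy":[29,67,82,70]}
After op 6 (remove /yhy/1): {"j":{"ehz":21,"ri":79,"xqv":17},"p":{"aas":67,"n":13,"v":80},"yhy":[29,82,70]}
After op 7 (replace /j 20): {"j":20,"p":{"aas":67,"n":13,"v":80},"yhy":[29,82,70]}
After op 8 (replace /j 48): {"j":48,"p":{"aas":67,"n":13,"v":80},"yhy":[29,82,70]}
After op 9 (replace /p/n 83): {"j":48,"p":{"aas":67,"n":83,"v":80},"yhy":[29,82,70]}
After op 10 (replace /yhy/0 78): {"j":48,"p":{"aas":67,"n":83,"v":80},"yhy":[78,82,70]}
Value at /p/v: 80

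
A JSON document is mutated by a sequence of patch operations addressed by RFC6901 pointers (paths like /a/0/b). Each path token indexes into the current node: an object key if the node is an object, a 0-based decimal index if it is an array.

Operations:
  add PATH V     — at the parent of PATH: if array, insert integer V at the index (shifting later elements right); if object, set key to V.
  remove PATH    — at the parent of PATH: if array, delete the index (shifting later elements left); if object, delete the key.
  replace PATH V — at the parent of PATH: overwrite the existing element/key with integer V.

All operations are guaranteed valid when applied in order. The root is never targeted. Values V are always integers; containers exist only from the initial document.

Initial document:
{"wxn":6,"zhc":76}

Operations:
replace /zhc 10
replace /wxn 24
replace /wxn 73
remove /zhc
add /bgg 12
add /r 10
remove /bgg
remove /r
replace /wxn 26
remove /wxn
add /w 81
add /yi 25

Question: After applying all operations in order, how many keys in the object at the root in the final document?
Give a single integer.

After op 1 (replace /zhc 10): {"wxn":6,"zhc":10}
After op 2 (replace /wxn 24): {"wxn":24,"zhc":10}
After op 3 (replace /wxn 73): {"wxn":73,"zhc":10}
After op 4 (remove /zhc): {"wxn":73}
After op 5 (add /bgg 12): {"bgg":12,"wxn":73}
After op 6 (add /r 10): {"bgg":12,"r":10,"wxn":73}
After op 7 (remove /bgg): {"r":10,"wxn":73}
After op 8 (remove /r): {"wxn":73}
After op 9 (replace /wxn 26): {"wxn":26}
After op 10 (remove /wxn): {}
After op 11 (add /w 81): {"w":81}
After op 12 (add /yi 25): {"w":81,"yi":25}
Size at the root: 2

Answer: 2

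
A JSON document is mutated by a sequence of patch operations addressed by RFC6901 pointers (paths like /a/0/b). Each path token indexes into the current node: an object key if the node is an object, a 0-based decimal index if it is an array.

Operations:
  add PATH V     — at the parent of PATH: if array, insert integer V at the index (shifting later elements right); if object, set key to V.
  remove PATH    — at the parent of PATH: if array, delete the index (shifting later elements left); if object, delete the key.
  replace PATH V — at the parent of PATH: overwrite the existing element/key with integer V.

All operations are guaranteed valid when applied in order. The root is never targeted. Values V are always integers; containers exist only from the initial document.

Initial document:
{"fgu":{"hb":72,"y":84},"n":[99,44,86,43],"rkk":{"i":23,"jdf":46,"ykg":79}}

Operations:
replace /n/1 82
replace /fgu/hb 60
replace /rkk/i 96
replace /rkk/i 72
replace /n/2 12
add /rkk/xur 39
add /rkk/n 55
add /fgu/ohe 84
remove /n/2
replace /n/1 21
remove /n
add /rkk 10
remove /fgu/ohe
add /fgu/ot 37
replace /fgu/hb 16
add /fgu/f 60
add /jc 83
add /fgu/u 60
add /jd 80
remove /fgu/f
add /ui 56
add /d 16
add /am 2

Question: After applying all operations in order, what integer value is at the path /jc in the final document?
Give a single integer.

Answer: 83

Derivation:
After op 1 (replace /n/1 82): {"fgu":{"hb":72,"y":84},"n":[99,82,86,43],"rkk":{"i":23,"jdf":46,"ykg":79}}
After op 2 (replace /fgu/hb 60): {"fgu":{"hb":60,"y":84},"n":[99,82,86,43],"rkk":{"i":23,"jdf":46,"ykg":79}}
After op 3 (replace /rkk/i 96): {"fgu":{"hb":60,"y":84},"n":[99,82,86,43],"rkk":{"i":96,"jdf":46,"ykg":79}}
After op 4 (replace /rkk/i 72): {"fgu":{"hb":60,"y":84},"n":[99,82,86,43],"rkk":{"i":72,"jdf":46,"ykg":79}}
After op 5 (replace /n/2 12): {"fgu":{"hb":60,"y":84},"n":[99,82,12,43],"rkk":{"i":72,"jdf":46,"ykg":79}}
After op 6 (add /rkk/xur 39): {"fgu":{"hb":60,"y":84},"n":[99,82,12,43],"rkk":{"i":72,"jdf":46,"xur":39,"ykg":79}}
After op 7 (add /rkk/n 55): {"fgu":{"hb":60,"y":84},"n":[99,82,12,43],"rkk":{"i":72,"jdf":46,"n":55,"xur":39,"ykg":79}}
After op 8 (add /fgu/ohe 84): {"fgu":{"hb":60,"ohe":84,"y":84},"n":[99,82,12,43],"rkk":{"i":72,"jdf":46,"n":55,"xur":39,"ykg":79}}
After op 9 (remove /n/2): {"fgu":{"hb":60,"ohe":84,"y":84},"n":[99,82,43],"rkk":{"i":72,"jdf":46,"n":55,"xur":39,"ykg":79}}
After op 10 (replace /n/1 21): {"fgu":{"hb":60,"ohe":84,"y":84},"n":[99,21,43],"rkk":{"i":72,"jdf":46,"n":55,"xur":39,"ykg":79}}
After op 11 (remove /n): {"fgu":{"hb":60,"ohe":84,"y":84},"rkk":{"i":72,"jdf":46,"n":55,"xur":39,"ykg":79}}
After op 12 (add /rkk 10): {"fgu":{"hb":60,"ohe":84,"y":84},"rkk":10}
After op 13 (remove /fgu/ohe): {"fgu":{"hb":60,"y":84},"rkk":10}
After op 14 (add /fgu/ot 37): {"fgu":{"hb":60,"ot":37,"y":84},"rkk":10}
After op 15 (replace /fgu/hb 16): {"fgu":{"hb":16,"ot":37,"y":84},"rkk":10}
After op 16 (add /fgu/f 60): {"fgu":{"f":60,"hb":16,"ot":37,"y":84},"rkk":10}
After op 17 (add /jc 83): {"fgu":{"f":60,"hb":16,"ot":37,"y":84},"jc":83,"rkk":10}
After op 18 (add /fgu/u 60): {"fgu":{"f":60,"hb":16,"ot":37,"u":60,"y":84},"jc":83,"rkk":10}
After op 19 (add /jd 80): {"fgu":{"f":60,"hb":16,"ot":37,"u":60,"y":84},"jc":83,"jd":80,"rkk":10}
After op 20 (remove /fgu/f): {"fgu":{"hb":16,"ot":37,"u":60,"y":84},"jc":83,"jd":80,"rkk":10}
After op 21 (add /ui 56): {"fgu":{"hb":16,"ot":37,"u":60,"y":84},"jc":83,"jd":80,"rkk":10,"ui":56}
After op 22 (add /d 16): {"d":16,"fgu":{"hb":16,"ot":37,"u":60,"y":84},"jc":83,"jd":80,"rkk":10,"ui":56}
After op 23 (add /am 2): {"am":2,"d":16,"fgu":{"hb":16,"ot":37,"u":60,"y":84},"jc":83,"jd":80,"rkk":10,"ui":56}
Value at /jc: 83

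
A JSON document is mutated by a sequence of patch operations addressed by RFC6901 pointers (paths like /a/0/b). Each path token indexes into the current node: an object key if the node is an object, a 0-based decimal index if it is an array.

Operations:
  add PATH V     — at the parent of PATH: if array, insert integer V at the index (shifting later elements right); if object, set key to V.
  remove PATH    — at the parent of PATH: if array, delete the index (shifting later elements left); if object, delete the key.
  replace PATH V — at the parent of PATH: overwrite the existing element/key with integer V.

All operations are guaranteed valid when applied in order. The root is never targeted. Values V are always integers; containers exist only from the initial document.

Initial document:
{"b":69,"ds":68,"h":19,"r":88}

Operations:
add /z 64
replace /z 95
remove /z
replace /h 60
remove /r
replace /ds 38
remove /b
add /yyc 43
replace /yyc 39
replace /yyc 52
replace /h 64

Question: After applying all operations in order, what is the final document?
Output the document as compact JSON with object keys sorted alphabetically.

After op 1 (add /z 64): {"b":69,"ds":68,"h":19,"r":88,"z":64}
After op 2 (replace /z 95): {"b":69,"ds":68,"h":19,"r":88,"z":95}
After op 3 (remove /z): {"b":69,"ds":68,"h":19,"r":88}
After op 4 (replace /h 60): {"b":69,"ds":68,"h":60,"r":88}
After op 5 (remove /r): {"b":69,"ds":68,"h":60}
After op 6 (replace /ds 38): {"b":69,"ds":38,"h":60}
After op 7 (remove /b): {"ds":38,"h":60}
After op 8 (add /yyc 43): {"ds":38,"h":60,"yyc":43}
After op 9 (replace /yyc 39): {"ds":38,"h":60,"yyc":39}
After op 10 (replace /yyc 52): {"ds":38,"h":60,"yyc":52}
After op 11 (replace /h 64): {"ds":38,"h":64,"yyc":52}

Answer: {"ds":38,"h":64,"yyc":52}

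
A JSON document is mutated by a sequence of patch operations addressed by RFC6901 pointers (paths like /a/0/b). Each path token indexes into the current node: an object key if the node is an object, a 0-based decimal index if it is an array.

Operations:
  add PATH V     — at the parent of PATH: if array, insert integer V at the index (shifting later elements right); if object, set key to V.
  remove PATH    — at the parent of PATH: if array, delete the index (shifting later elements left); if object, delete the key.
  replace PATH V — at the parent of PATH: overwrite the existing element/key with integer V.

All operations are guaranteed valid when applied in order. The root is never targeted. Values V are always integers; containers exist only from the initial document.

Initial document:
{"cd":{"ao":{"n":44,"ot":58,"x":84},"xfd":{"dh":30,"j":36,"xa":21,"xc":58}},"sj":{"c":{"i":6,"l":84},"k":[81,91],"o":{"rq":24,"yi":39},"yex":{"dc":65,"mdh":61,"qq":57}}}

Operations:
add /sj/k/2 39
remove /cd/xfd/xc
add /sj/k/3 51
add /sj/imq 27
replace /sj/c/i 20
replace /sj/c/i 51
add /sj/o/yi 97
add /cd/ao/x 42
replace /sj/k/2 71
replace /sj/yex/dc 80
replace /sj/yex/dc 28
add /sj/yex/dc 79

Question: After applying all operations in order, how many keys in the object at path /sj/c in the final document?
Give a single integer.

Answer: 2

Derivation:
After op 1 (add /sj/k/2 39): {"cd":{"ao":{"n":44,"ot":58,"x":84},"xfd":{"dh":30,"j":36,"xa":21,"xc":58}},"sj":{"c":{"i":6,"l":84},"k":[81,91,39],"o":{"rq":24,"yi":39},"yex":{"dc":65,"mdh":61,"qq":57}}}
After op 2 (remove /cd/xfd/xc): {"cd":{"ao":{"n":44,"ot":58,"x":84},"xfd":{"dh":30,"j":36,"xa":21}},"sj":{"c":{"i":6,"l":84},"k":[81,91,39],"o":{"rq":24,"yi":39},"yex":{"dc":65,"mdh":61,"qq":57}}}
After op 3 (add /sj/k/3 51): {"cd":{"ao":{"n":44,"ot":58,"x":84},"xfd":{"dh":30,"j":36,"xa":21}},"sj":{"c":{"i":6,"l":84},"k":[81,91,39,51],"o":{"rq":24,"yi":39},"yex":{"dc":65,"mdh":61,"qq":57}}}
After op 4 (add /sj/imq 27): {"cd":{"ao":{"n":44,"ot":58,"x":84},"xfd":{"dh":30,"j":36,"xa":21}},"sj":{"c":{"i":6,"l":84},"imq":27,"k":[81,91,39,51],"o":{"rq":24,"yi":39},"yex":{"dc":65,"mdh":61,"qq":57}}}
After op 5 (replace /sj/c/i 20): {"cd":{"ao":{"n":44,"ot":58,"x":84},"xfd":{"dh":30,"j":36,"xa":21}},"sj":{"c":{"i":20,"l":84},"imq":27,"k":[81,91,39,51],"o":{"rq":24,"yi":39},"yex":{"dc":65,"mdh":61,"qq":57}}}
After op 6 (replace /sj/c/i 51): {"cd":{"ao":{"n":44,"ot":58,"x":84},"xfd":{"dh":30,"j":36,"xa":21}},"sj":{"c":{"i":51,"l":84},"imq":27,"k":[81,91,39,51],"o":{"rq":24,"yi":39},"yex":{"dc":65,"mdh":61,"qq":57}}}
After op 7 (add /sj/o/yi 97): {"cd":{"ao":{"n":44,"ot":58,"x":84},"xfd":{"dh":30,"j":36,"xa":21}},"sj":{"c":{"i":51,"l":84},"imq":27,"k":[81,91,39,51],"o":{"rq":24,"yi":97},"yex":{"dc":65,"mdh":61,"qq":57}}}
After op 8 (add /cd/ao/x 42): {"cd":{"ao":{"n":44,"ot":58,"x":42},"xfd":{"dh":30,"j":36,"xa":21}},"sj":{"c":{"i":51,"l":84},"imq":27,"k":[81,91,39,51],"o":{"rq":24,"yi":97},"yex":{"dc":65,"mdh":61,"qq":57}}}
After op 9 (replace /sj/k/2 71): {"cd":{"ao":{"n":44,"ot":58,"x":42},"xfd":{"dh":30,"j":36,"xa":21}},"sj":{"c":{"i":51,"l":84},"imq":27,"k":[81,91,71,51],"o":{"rq":24,"yi":97},"yex":{"dc":65,"mdh":61,"qq":57}}}
After op 10 (replace /sj/yex/dc 80): {"cd":{"ao":{"n":44,"ot":58,"x":42},"xfd":{"dh":30,"j":36,"xa":21}},"sj":{"c":{"i":51,"l":84},"imq":27,"k":[81,91,71,51],"o":{"rq":24,"yi":97},"yex":{"dc":80,"mdh":61,"qq":57}}}
After op 11 (replace /sj/yex/dc 28): {"cd":{"ao":{"n":44,"ot":58,"x":42},"xfd":{"dh":30,"j":36,"xa":21}},"sj":{"c":{"i":51,"l":84},"imq":27,"k":[81,91,71,51],"o":{"rq":24,"yi":97},"yex":{"dc":28,"mdh":61,"qq":57}}}
After op 12 (add /sj/yex/dc 79): {"cd":{"ao":{"n":44,"ot":58,"x":42},"xfd":{"dh":30,"j":36,"xa":21}},"sj":{"c":{"i":51,"l":84},"imq":27,"k":[81,91,71,51],"o":{"rq":24,"yi":97},"yex":{"dc":79,"mdh":61,"qq":57}}}
Size at path /sj/c: 2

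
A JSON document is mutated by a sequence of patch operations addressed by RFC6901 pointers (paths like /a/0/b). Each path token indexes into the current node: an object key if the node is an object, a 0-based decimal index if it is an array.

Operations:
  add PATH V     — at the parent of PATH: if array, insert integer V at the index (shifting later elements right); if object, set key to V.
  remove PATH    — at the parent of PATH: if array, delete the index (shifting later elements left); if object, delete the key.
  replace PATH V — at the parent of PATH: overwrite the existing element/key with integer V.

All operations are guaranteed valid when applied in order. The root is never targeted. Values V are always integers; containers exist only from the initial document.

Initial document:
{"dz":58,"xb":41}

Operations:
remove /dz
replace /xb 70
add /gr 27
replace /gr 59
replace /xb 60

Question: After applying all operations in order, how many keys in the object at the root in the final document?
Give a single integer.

After op 1 (remove /dz): {"xb":41}
After op 2 (replace /xb 70): {"xb":70}
After op 3 (add /gr 27): {"gr":27,"xb":70}
After op 4 (replace /gr 59): {"gr":59,"xb":70}
After op 5 (replace /xb 60): {"gr":59,"xb":60}
Size at the root: 2

Answer: 2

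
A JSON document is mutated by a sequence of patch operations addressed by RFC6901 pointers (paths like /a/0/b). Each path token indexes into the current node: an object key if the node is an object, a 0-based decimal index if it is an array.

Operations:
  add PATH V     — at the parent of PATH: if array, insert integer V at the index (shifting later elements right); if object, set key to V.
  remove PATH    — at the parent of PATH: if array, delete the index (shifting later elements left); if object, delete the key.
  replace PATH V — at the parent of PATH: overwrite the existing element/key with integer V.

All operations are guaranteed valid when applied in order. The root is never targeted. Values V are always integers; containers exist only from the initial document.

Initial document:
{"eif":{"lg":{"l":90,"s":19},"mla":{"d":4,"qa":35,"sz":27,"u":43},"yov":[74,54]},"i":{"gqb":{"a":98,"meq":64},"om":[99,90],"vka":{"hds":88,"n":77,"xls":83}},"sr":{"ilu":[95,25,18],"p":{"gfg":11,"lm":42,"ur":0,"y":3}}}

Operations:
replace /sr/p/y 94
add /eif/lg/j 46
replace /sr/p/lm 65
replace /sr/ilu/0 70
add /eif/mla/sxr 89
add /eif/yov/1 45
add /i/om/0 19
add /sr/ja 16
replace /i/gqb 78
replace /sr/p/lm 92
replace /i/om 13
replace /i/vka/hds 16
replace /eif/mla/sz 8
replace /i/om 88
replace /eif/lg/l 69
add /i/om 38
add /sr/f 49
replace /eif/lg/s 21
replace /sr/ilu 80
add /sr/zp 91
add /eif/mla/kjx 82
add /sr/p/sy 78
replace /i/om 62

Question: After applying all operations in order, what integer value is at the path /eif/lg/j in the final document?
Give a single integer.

Answer: 46

Derivation:
After op 1 (replace /sr/p/y 94): {"eif":{"lg":{"l":90,"s":19},"mla":{"d":4,"qa":35,"sz":27,"u":43},"yov":[74,54]},"i":{"gqb":{"a":98,"meq":64},"om":[99,90],"vka":{"hds":88,"n":77,"xls":83}},"sr":{"ilu":[95,25,18],"p":{"gfg":11,"lm":42,"ur":0,"y":94}}}
After op 2 (add /eif/lg/j 46): {"eif":{"lg":{"j":46,"l":90,"s":19},"mla":{"d":4,"qa":35,"sz":27,"u":43},"yov":[74,54]},"i":{"gqb":{"a":98,"meq":64},"om":[99,90],"vka":{"hds":88,"n":77,"xls":83}},"sr":{"ilu":[95,25,18],"p":{"gfg":11,"lm":42,"ur":0,"y":94}}}
After op 3 (replace /sr/p/lm 65): {"eif":{"lg":{"j":46,"l":90,"s":19},"mla":{"d":4,"qa":35,"sz":27,"u":43},"yov":[74,54]},"i":{"gqb":{"a":98,"meq":64},"om":[99,90],"vka":{"hds":88,"n":77,"xls":83}},"sr":{"ilu":[95,25,18],"p":{"gfg":11,"lm":65,"ur":0,"y":94}}}
After op 4 (replace /sr/ilu/0 70): {"eif":{"lg":{"j":46,"l":90,"s":19},"mla":{"d":4,"qa":35,"sz":27,"u":43},"yov":[74,54]},"i":{"gqb":{"a":98,"meq":64},"om":[99,90],"vka":{"hds":88,"n":77,"xls":83}},"sr":{"ilu":[70,25,18],"p":{"gfg":11,"lm":65,"ur":0,"y":94}}}
After op 5 (add /eif/mla/sxr 89): {"eif":{"lg":{"j":46,"l":90,"s":19},"mla":{"d":4,"qa":35,"sxr":89,"sz":27,"u":43},"yov":[74,54]},"i":{"gqb":{"a":98,"meq":64},"om":[99,90],"vka":{"hds":88,"n":77,"xls":83}},"sr":{"ilu":[70,25,18],"p":{"gfg":11,"lm":65,"ur":0,"y":94}}}
After op 6 (add /eif/yov/1 45): {"eif":{"lg":{"j":46,"l":90,"s":19},"mla":{"d":4,"qa":35,"sxr":89,"sz":27,"u":43},"yov":[74,45,54]},"i":{"gqb":{"a":98,"meq":64},"om":[99,90],"vka":{"hds":88,"n":77,"xls":83}},"sr":{"ilu":[70,25,18],"p":{"gfg":11,"lm":65,"ur":0,"y":94}}}
After op 7 (add /i/om/0 19): {"eif":{"lg":{"j":46,"l":90,"s":19},"mla":{"d":4,"qa":35,"sxr":89,"sz":27,"u":43},"yov":[74,45,54]},"i":{"gqb":{"a":98,"meq":64},"om":[19,99,90],"vka":{"hds":88,"n":77,"xls":83}},"sr":{"ilu":[70,25,18],"p":{"gfg":11,"lm":65,"ur":0,"y":94}}}
After op 8 (add /sr/ja 16): {"eif":{"lg":{"j":46,"l":90,"s":19},"mla":{"d":4,"qa":35,"sxr":89,"sz":27,"u":43},"yov":[74,45,54]},"i":{"gqb":{"a":98,"meq":64},"om":[19,99,90],"vka":{"hds":88,"n":77,"xls":83}},"sr":{"ilu":[70,25,18],"ja":16,"p":{"gfg":11,"lm":65,"ur":0,"y":94}}}
After op 9 (replace /i/gqb 78): {"eif":{"lg":{"j":46,"l":90,"s":19},"mla":{"d":4,"qa":35,"sxr":89,"sz":27,"u":43},"yov":[74,45,54]},"i":{"gqb":78,"om":[19,99,90],"vka":{"hds":88,"n":77,"xls":83}},"sr":{"ilu":[70,25,18],"ja":16,"p":{"gfg":11,"lm":65,"ur":0,"y":94}}}
After op 10 (replace /sr/p/lm 92): {"eif":{"lg":{"j":46,"l":90,"s":19},"mla":{"d":4,"qa":35,"sxr":89,"sz":27,"u":43},"yov":[74,45,54]},"i":{"gqb":78,"om":[19,99,90],"vka":{"hds":88,"n":77,"xls":83}},"sr":{"ilu":[70,25,18],"ja":16,"p":{"gfg":11,"lm":92,"ur":0,"y":94}}}
After op 11 (replace /i/om 13): {"eif":{"lg":{"j":46,"l":90,"s":19},"mla":{"d":4,"qa":35,"sxr":89,"sz":27,"u":43},"yov":[74,45,54]},"i":{"gqb":78,"om":13,"vka":{"hds":88,"n":77,"xls":83}},"sr":{"ilu":[70,25,18],"ja":16,"p":{"gfg":11,"lm":92,"ur":0,"y":94}}}
After op 12 (replace /i/vka/hds 16): {"eif":{"lg":{"j":46,"l":90,"s":19},"mla":{"d":4,"qa":35,"sxr":89,"sz":27,"u":43},"yov":[74,45,54]},"i":{"gqb":78,"om":13,"vka":{"hds":16,"n":77,"xls":83}},"sr":{"ilu":[70,25,18],"ja":16,"p":{"gfg":11,"lm":92,"ur":0,"y":94}}}
After op 13 (replace /eif/mla/sz 8): {"eif":{"lg":{"j":46,"l":90,"s":19},"mla":{"d":4,"qa":35,"sxr":89,"sz":8,"u":43},"yov":[74,45,54]},"i":{"gqb":78,"om":13,"vka":{"hds":16,"n":77,"xls":83}},"sr":{"ilu":[70,25,18],"ja":16,"p":{"gfg":11,"lm":92,"ur":0,"y":94}}}
After op 14 (replace /i/om 88): {"eif":{"lg":{"j":46,"l":90,"s":19},"mla":{"d":4,"qa":35,"sxr":89,"sz":8,"u":43},"yov":[74,45,54]},"i":{"gqb":78,"om":88,"vka":{"hds":16,"n":77,"xls":83}},"sr":{"ilu":[70,25,18],"ja":16,"p":{"gfg":11,"lm":92,"ur":0,"y":94}}}
After op 15 (replace /eif/lg/l 69): {"eif":{"lg":{"j":46,"l":69,"s":19},"mla":{"d":4,"qa":35,"sxr":89,"sz":8,"u":43},"yov":[74,45,54]},"i":{"gqb":78,"om":88,"vka":{"hds":16,"n":77,"xls":83}},"sr":{"ilu":[70,25,18],"ja":16,"p":{"gfg":11,"lm":92,"ur":0,"y":94}}}
After op 16 (add /i/om 38): {"eif":{"lg":{"j":46,"l":69,"s":19},"mla":{"d":4,"qa":35,"sxr":89,"sz":8,"u":43},"yov":[74,45,54]},"i":{"gqb":78,"om":38,"vka":{"hds":16,"n":77,"xls":83}},"sr":{"ilu":[70,25,18],"ja":16,"p":{"gfg":11,"lm":92,"ur":0,"y":94}}}
After op 17 (add /sr/f 49): {"eif":{"lg":{"j":46,"l":69,"s":19},"mla":{"d":4,"qa":35,"sxr":89,"sz":8,"u":43},"yov":[74,45,54]},"i":{"gqb":78,"om":38,"vka":{"hds":16,"n":77,"xls":83}},"sr":{"f":49,"ilu":[70,25,18],"ja":16,"p":{"gfg":11,"lm":92,"ur":0,"y":94}}}
After op 18 (replace /eif/lg/s 21): {"eif":{"lg":{"j":46,"l":69,"s":21},"mla":{"d":4,"qa":35,"sxr":89,"sz":8,"u":43},"yov":[74,45,54]},"i":{"gqb":78,"om":38,"vka":{"hds":16,"n":77,"xls":83}},"sr":{"f":49,"ilu":[70,25,18],"ja":16,"p":{"gfg":11,"lm":92,"ur":0,"y":94}}}
After op 19 (replace /sr/ilu 80): {"eif":{"lg":{"j":46,"l":69,"s":21},"mla":{"d":4,"qa":35,"sxr":89,"sz":8,"u":43},"yov":[74,45,54]},"i":{"gqb":78,"om":38,"vka":{"hds":16,"n":77,"xls":83}},"sr":{"f":49,"ilu":80,"ja":16,"p":{"gfg":11,"lm":92,"ur":0,"y":94}}}
After op 20 (add /sr/zp 91): {"eif":{"lg":{"j":46,"l":69,"s":21},"mla":{"d":4,"qa":35,"sxr":89,"sz":8,"u":43},"yov":[74,45,54]},"i":{"gqb":78,"om":38,"vka":{"hds":16,"n":77,"xls":83}},"sr":{"f":49,"ilu":80,"ja":16,"p":{"gfg":11,"lm":92,"ur":0,"y":94},"zp":91}}
After op 21 (add /eif/mla/kjx 82): {"eif":{"lg":{"j":46,"l":69,"s":21},"mla":{"d":4,"kjx":82,"qa":35,"sxr":89,"sz":8,"u":43},"yov":[74,45,54]},"i":{"gqb":78,"om":38,"vka":{"hds":16,"n":77,"xls":83}},"sr":{"f":49,"ilu":80,"ja":16,"p":{"gfg":11,"lm":92,"ur":0,"y":94},"zp":91}}
After op 22 (add /sr/p/sy 78): {"eif":{"lg":{"j":46,"l":69,"s":21},"mla":{"d":4,"kjx":82,"qa":35,"sxr":89,"sz":8,"u":43},"yov":[74,45,54]},"i":{"gqb":78,"om":38,"vka":{"hds":16,"n":77,"xls":83}},"sr":{"f":49,"ilu":80,"ja":16,"p":{"gfg":11,"lm":92,"sy":78,"ur":0,"y":94},"zp":91}}
After op 23 (replace /i/om 62): {"eif":{"lg":{"j":46,"l":69,"s":21},"mla":{"d":4,"kjx":82,"qa":35,"sxr":89,"sz":8,"u":43},"yov":[74,45,54]},"i":{"gqb":78,"om":62,"vka":{"hds":16,"n":77,"xls":83}},"sr":{"f":49,"ilu":80,"ja":16,"p":{"gfg":11,"lm":92,"sy":78,"ur":0,"y":94},"zp":91}}
Value at /eif/lg/j: 46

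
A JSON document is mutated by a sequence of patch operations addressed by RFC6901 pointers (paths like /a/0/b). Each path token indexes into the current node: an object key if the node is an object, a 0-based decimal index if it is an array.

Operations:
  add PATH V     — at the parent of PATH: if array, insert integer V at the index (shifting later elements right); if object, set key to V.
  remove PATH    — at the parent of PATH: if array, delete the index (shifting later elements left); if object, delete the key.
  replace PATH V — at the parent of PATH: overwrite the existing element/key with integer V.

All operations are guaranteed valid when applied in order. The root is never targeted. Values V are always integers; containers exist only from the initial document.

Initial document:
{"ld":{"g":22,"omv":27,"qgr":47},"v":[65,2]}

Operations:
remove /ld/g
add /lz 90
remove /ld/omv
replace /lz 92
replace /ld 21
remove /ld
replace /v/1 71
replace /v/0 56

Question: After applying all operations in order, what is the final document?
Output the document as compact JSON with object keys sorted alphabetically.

Answer: {"lz":92,"v":[56,71]}

Derivation:
After op 1 (remove /ld/g): {"ld":{"omv":27,"qgr":47},"v":[65,2]}
After op 2 (add /lz 90): {"ld":{"omv":27,"qgr":47},"lz":90,"v":[65,2]}
After op 3 (remove /ld/omv): {"ld":{"qgr":47},"lz":90,"v":[65,2]}
After op 4 (replace /lz 92): {"ld":{"qgr":47},"lz":92,"v":[65,2]}
After op 5 (replace /ld 21): {"ld":21,"lz":92,"v":[65,2]}
After op 6 (remove /ld): {"lz":92,"v":[65,2]}
After op 7 (replace /v/1 71): {"lz":92,"v":[65,71]}
After op 8 (replace /v/0 56): {"lz":92,"v":[56,71]}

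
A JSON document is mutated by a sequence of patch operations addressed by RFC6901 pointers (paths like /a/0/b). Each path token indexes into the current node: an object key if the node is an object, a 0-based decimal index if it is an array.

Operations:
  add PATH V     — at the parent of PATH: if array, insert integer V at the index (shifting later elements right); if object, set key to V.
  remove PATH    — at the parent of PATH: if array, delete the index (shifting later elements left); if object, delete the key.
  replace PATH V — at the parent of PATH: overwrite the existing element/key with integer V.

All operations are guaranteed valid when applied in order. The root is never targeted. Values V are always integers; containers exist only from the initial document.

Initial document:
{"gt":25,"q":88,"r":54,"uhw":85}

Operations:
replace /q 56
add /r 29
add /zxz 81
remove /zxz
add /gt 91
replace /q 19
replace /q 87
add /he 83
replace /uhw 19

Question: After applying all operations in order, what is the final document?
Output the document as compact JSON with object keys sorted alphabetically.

After op 1 (replace /q 56): {"gt":25,"q":56,"r":54,"uhw":85}
After op 2 (add /r 29): {"gt":25,"q":56,"r":29,"uhw":85}
After op 3 (add /zxz 81): {"gt":25,"q":56,"r":29,"uhw":85,"zxz":81}
After op 4 (remove /zxz): {"gt":25,"q":56,"r":29,"uhw":85}
After op 5 (add /gt 91): {"gt":91,"q":56,"r":29,"uhw":85}
After op 6 (replace /q 19): {"gt":91,"q":19,"r":29,"uhw":85}
After op 7 (replace /q 87): {"gt":91,"q":87,"r":29,"uhw":85}
After op 8 (add /he 83): {"gt":91,"he":83,"q":87,"r":29,"uhw":85}
After op 9 (replace /uhw 19): {"gt":91,"he":83,"q":87,"r":29,"uhw":19}

Answer: {"gt":91,"he":83,"q":87,"r":29,"uhw":19}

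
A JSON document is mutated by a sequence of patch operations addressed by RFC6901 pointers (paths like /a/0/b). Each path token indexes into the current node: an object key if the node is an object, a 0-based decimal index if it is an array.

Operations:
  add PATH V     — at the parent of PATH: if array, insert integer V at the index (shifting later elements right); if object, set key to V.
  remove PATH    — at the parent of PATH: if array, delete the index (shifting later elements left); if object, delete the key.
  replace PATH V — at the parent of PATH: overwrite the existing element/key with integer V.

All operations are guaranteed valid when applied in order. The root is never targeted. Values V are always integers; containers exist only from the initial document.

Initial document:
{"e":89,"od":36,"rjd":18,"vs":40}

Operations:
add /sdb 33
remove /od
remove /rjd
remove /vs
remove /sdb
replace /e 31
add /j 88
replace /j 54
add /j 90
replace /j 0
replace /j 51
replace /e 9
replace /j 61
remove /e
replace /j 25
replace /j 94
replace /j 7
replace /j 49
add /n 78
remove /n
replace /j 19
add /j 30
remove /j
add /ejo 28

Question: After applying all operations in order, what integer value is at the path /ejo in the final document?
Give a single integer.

After op 1 (add /sdb 33): {"e":89,"od":36,"rjd":18,"sdb":33,"vs":40}
After op 2 (remove /od): {"e":89,"rjd":18,"sdb":33,"vs":40}
After op 3 (remove /rjd): {"e":89,"sdb":33,"vs":40}
After op 4 (remove /vs): {"e":89,"sdb":33}
After op 5 (remove /sdb): {"e":89}
After op 6 (replace /e 31): {"e":31}
After op 7 (add /j 88): {"e":31,"j":88}
After op 8 (replace /j 54): {"e":31,"j":54}
After op 9 (add /j 90): {"e":31,"j":90}
After op 10 (replace /j 0): {"e":31,"j":0}
After op 11 (replace /j 51): {"e":31,"j":51}
After op 12 (replace /e 9): {"e":9,"j":51}
After op 13 (replace /j 61): {"e":9,"j":61}
After op 14 (remove /e): {"j":61}
After op 15 (replace /j 25): {"j":25}
After op 16 (replace /j 94): {"j":94}
After op 17 (replace /j 7): {"j":7}
After op 18 (replace /j 49): {"j":49}
After op 19 (add /n 78): {"j":49,"n":78}
After op 20 (remove /n): {"j":49}
After op 21 (replace /j 19): {"j":19}
After op 22 (add /j 30): {"j":30}
After op 23 (remove /j): {}
After op 24 (add /ejo 28): {"ejo":28}
Value at /ejo: 28

Answer: 28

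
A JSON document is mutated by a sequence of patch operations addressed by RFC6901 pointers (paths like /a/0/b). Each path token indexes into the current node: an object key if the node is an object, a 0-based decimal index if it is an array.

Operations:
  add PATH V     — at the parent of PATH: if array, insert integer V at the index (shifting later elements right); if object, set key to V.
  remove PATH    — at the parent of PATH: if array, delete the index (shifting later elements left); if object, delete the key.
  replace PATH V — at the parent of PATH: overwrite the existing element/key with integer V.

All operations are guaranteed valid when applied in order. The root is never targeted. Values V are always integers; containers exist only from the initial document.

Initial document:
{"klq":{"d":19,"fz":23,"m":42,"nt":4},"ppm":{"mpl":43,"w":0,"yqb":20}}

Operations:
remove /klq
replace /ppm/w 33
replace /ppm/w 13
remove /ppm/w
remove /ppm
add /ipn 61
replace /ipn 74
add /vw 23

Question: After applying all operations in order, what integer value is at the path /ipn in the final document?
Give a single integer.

Answer: 74

Derivation:
After op 1 (remove /klq): {"ppm":{"mpl":43,"w":0,"yqb":20}}
After op 2 (replace /ppm/w 33): {"ppm":{"mpl":43,"w":33,"yqb":20}}
After op 3 (replace /ppm/w 13): {"ppm":{"mpl":43,"w":13,"yqb":20}}
After op 4 (remove /ppm/w): {"ppm":{"mpl":43,"yqb":20}}
After op 5 (remove /ppm): {}
After op 6 (add /ipn 61): {"ipn":61}
After op 7 (replace /ipn 74): {"ipn":74}
After op 8 (add /vw 23): {"ipn":74,"vw":23}
Value at /ipn: 74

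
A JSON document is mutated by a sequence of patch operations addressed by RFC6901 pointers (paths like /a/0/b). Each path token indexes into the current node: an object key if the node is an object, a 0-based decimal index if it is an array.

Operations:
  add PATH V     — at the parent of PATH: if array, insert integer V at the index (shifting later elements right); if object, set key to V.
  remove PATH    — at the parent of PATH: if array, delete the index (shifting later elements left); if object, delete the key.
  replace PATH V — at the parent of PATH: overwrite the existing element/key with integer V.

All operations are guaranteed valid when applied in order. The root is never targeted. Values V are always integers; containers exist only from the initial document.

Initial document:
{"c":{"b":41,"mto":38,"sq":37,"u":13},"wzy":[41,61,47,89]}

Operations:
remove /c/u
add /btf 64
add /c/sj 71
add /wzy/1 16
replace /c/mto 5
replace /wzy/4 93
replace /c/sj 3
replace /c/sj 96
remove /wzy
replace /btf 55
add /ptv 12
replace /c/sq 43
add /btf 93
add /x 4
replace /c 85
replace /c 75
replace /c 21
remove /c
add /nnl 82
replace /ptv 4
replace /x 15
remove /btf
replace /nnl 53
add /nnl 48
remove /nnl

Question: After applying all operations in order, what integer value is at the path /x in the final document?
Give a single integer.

Answer: 15

Derivation:
After op 1 (remove /c/u): {"c":{"b":41,"mto":38,"sq":37},"wzy":[41,61,47,89]}
After op 2 (add /btf 64): {"btf":64,"c":{"b":41,"mto":38,"sq":37},"wzy":[41,61,47,89]}
After op 3 (add /c/sj 71): {"btf":64,"c":{"b":41,"mto":38,"sj":71,"sq":37},"wzy":[41,61,47,89]}
After op 4 (add /wzy/1 16): {"btf":64,"c":{"b":41,"mto":38,"sj":71,"sq":37},"wzy":[41,16,61,47,89]}
After op 5 (replace /c/mto 5): {"btf":64,"c":{"b":41,"mto":5,"sj":71,"sq":37},"wzy":[41,16,61,47,89]}
After op 6 (replace /wzy/4 93): {"btf":64,"c":{"b":41,"mto":5,"sj":71,"sq":37},"wzy":[41,16,61,47,93]}
After op 7 (replace /c/sj 3): {"btf":64,"c":{"b":41,"mto":5,"sj":3,"sq":37},"wzy":[41,16,61,47,93]}
After op 8 (replace /c/sj 96): {"btf":64,"c":{"b":41,"mto":5,"sj":96,"sq":37},"wzy":[41,16,61,47,93]}
After op 9 (remove /wzy): {"btf":64,"c":{"b":41,"mto":5,"sj":96,"sq":37}}
After op 10 (replace /btf 55): {"btf":55,"c":{"b":41,"mto":5,"sj":96,"sq":37}}
After op 11 (add /ptv 12): {"btf":55,"c":{"b":41,"mto":5,"sj":96,"sq":37},"ptv":12}
After op 12 (replace /c/sq 43): {"btf":55,"c":{"b":41,"mto":5,"sj":96,"sq":43},"ptv":12}
After op 13 (add /btf 93): {"btf":93,"c":{"b":41,"mto":5,"sj":96,"sq":43},"ptv":12}
After op 14 (add /x 4): {"btf":93,"c":{"b":41,"mto":5,"sj":96,"sq":43},"ptv":12,"x":4}
After op 15 (replace /c 85): {"btf":93,"c":85,"ptv":12,"x":4}
After op 16 (replace /c 75): {"btf":93,"c":75,"ptv":12,"x":4}
After op 17 (replace /c 21): {"btf":93,"c":21,"ptv":12,"x":4}
After op 18 (remove /c): {"btf":93,"ptv":12,"x":4}
After op 19 (add /nnl 82): {"btf":93,"nnl":82,"ptv":12,"x":4}
After op 20 (replace /ptv 4): {"btf":93,"nnl":82,"ptv":4,"x":4}
After op 21 (replace /x 15): {"btf":93,"nnl":82,"ptv":4,"x":15}
After op 22 (remove /btf): {"nnl":82,"ptv":4,"x":15}
After op 23 (replace /nnl 53): {"nnl":53,"ptv":4,"x":15}
After op 24 (add /nnl 48): {"nnl":48,"ptv":4,"x":15}
After op 25 (remove /nnl): {"ptv":4,"x":15}
Value at /x: 15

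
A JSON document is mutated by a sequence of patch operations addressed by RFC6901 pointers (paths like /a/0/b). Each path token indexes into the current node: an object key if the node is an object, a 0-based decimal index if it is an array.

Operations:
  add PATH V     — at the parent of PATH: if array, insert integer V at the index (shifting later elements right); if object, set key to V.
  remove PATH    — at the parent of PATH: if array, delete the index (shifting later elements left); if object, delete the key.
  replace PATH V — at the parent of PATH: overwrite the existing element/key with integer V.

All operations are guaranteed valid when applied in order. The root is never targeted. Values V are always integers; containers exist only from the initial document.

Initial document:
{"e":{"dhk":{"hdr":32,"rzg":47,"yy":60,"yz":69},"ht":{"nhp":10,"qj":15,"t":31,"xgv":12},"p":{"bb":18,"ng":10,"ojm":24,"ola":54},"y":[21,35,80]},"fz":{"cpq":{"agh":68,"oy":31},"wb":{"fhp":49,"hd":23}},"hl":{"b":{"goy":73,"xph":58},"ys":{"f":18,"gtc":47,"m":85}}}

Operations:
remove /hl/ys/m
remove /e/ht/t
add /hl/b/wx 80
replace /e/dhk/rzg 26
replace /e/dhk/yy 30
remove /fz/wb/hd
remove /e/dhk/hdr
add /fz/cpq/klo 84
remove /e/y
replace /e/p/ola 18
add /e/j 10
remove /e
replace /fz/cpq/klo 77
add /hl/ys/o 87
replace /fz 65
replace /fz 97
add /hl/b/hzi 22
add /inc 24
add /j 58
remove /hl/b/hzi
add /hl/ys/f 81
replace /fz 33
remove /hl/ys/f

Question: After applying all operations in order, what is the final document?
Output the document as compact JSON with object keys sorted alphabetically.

After op 1 (remove /hl/ys/m): {"e":{"dhk":{"hdr":32,"rzg":47,"yy":60,"yz":69},"ht":{"nhp":10,"qj":15,"t":31,"xgv":12},"p":{"bb":18,"ng":10,"ojm":24,"ola":54},"y":[21,35,80]},"fz":{"cpq":{"agh":68,"oy":31},"wb":{"fhp":49,"hd":23}},"hl":{"b":{"goy":73,"xph":58},"ys":{"f":18,"gtc":47}}}
After op 2 (remove /e/ht/t): {"e":{"dhk":{"hdr":32,"rzg":47,"yy":60,"yz":69},"ht":{"nhp":10,"qj":15,"xgv":12},"p":{"bb":18,"ng":10,"ojm":24,"ola":54},"y":[21,35,80]},"fz":{"cpq":{"agh":68,"oy":31},"wb":{"fhp":49,"hd":23}},"hl":{"b":{"goy":73,"xph":58},"ys":{"f":18,"gtc":47}}}
After op 3 (add /hl/b/wx 80): {"e":{"dhk":{"hdr":32,"rzg":47,"yy":60,"yz":69},"ht":{"nhp":10,"qj":15,"xgv":12},"p":{"bb":18,"ng":10,"ojm":24,"ola":54},"y":[21,35,80]},"fz":{"cpq":{"agh":68,"oy":31},"wb":{"fhp":49,"hd":23}},"hl":{"b":{"goy":73,"wx":80,"xph":58},"ys":{"f":18,"gtc":47}}}
After op 4 (replace /e/dhk/rzg 26): {"e":{"dhk":{"hdr":32,"rzg":26,"yy":60,"yz":69},"ht":{"nhp":10,"qj":15,"xgv":12},"p":{"bb":18,"ng":10,"ojm":24,"ola":54},"y":[21,35,80]},"fz":{"cpq":{"agh":68,"oy":31},"wb":{"fhp":49,"hd":23}},"hl":{"b":{"goy":73,"wx":80,"xph":58},"ys":{"f":18,"gtc":47}}}
After op 5 (replace /e/dhk/yy 30): {"e":{"dhk":{"hdr":32,"rzg":26,"yy":30,"yz":69},"ht":{"nhp":10,"qj":15,"xgv":12},"p":{"bb":18,"ng":10,"ojm":24,"ola":54},"y":[21,35,80]},"fz":{"cpq":{"agh":68,"oy":31},"wb":{"fhp":49,"hd":23}},"hl":{"b":{"goy":73,"wx":80,"xph":58},"ys":{"f":18,"gtc":47}}}
After op 6 (remove /fz/wb/hd): {"e":{"dhk":{"hdr":32,"rzg":26,"yy":30,"yz":69},"ht":{"nhp":10,"qj":15,"xgv":12},"p":{"bb":18,"ng":10,"ojm":24,"ola":54},"y":[21,35,80]},"fz":{"cpq":{"agh":68,"oy":31},"wb":{"fhp":49}},"hl":{"b":{"goy":73,"wx":80,"xph":58},"ys":{"f":18,"gtc":47}}}
After op 7 (remove /e/dhk/hdr): {"e":{"dhk":{"rzg":26,"yy":30,"yz":69},"ht":{"nhp":10,"qj":15,"xgv":12},"p":{"bb":18,"ng":10,"ojm":24,"ola":54},"y":[21,35,80]},"fz":{"cpq":{"agh":68,"oy":31},"wb":{"fhp":49}},"hl":{"b":{"goy":73,"wx":80,"xph":58},"ys":{"f":18,"gtc":47}}}
After op 8 (add /fz/cpq/klo 84): {"e":{"dhk":{"rzg":26,"yy":30,"yz":69},"ht":{"nhp":10,"qj":15,"xgv":12},"p":{"bb":18,"ng":10,"ojm":24,"ola":54},"y":[21,35,80]},"fz":{"cpq":{"agh":68,"klo":84,"oy":31},"wb":{"fhp":49}},"hl":{"b":{"goy":73,"wx":80,"xph":58},"ys":{"f":18,"gtc":47}}}
After op 9 (remove /e/y): {"e":{"dhk":{"rzg":26,"yy":30,"yz":69},"ht":{"nhp":10,"qj":15,"xgv":12},"p":{"bb":18,"ng":10,"ojm":24,"ola":54}},"fz":{"cpq":{"agh":68,"klo":84,"oy":31},"wb":{"fhp":49}},"hl":{"b":{"goy":73,"wx":80,"xph":58},"ys":{"f":18,"gtc":47}}}
After op 10 (replace /e/p/ola 18): {"e":{"dhk":{"rzg":26,"yy":30,"yz":69},"ht":{"nhp":10,"qj":15,"xgv":12},"p":{"bb":18,"ng":10,"ojm":24,"ola":18}},"fz":{"cpq":{"agh":68,"klo":84,"oy":31},"wb":{"fhp":49}},"hl":{"b":{"goy":73,"wx":80,"xph":58},"ys":{"f":18,"gtc":47}}}
After op 11 (add /e/j 10): {"e":{"dhk":{"rzg":26,"yy":30,"yz":69},"ht":{"nhp":10,"qj":15,"xgv":12},"j":10,"p":{"bb":18,"ng":10,"ojm":24,"ola":18}},"fz":{"cpq":{"agh":68,"klo":84,"oy":31},"wb":{"fhp":49}},"hl":{"b":{"goy":73,"wx":80,"xph":58},"ys":{"f":18,"gtc":47}}}
After op 12 (remove /e): {"fz":{"cpq":{"agh":68,"klo":84,"oy":31},"wb":{"fhp":49}},"hl":{"b":{"goy":73,"wx":80,"xph":58},"ys":{"f":18,"gtc":47}}}
After op 13 (replace /fz/cpq/klo 77): {"fz":{"cpq":{"agh":68,"klo":77,"oy":31},"wb":{"fhp":49}},"hl":{"b":{"goy":73,"wx":80,"xph":58},"ys":{"f":18,"gtc":47}}}
After op 14 (add /hl/ys/o 87): {"fz":{"cpq":{"agh":68,"klo":77,"oy":31},"wb":{"fhp":49}},"hl":{"b":{"goy":73,"wx":80,"xph":58},"ys":{"f":18,"gtc":47,"o":87}}}
After op 15 (replace /fz 65): {"fz":65,"hl":{"b":{"goy":73,"wx":80,"xph":58},"ys":{"f":18,"gtc":47,"o":87}}}
After op 16 (replace /fz 97): {"fz":97,"hl":{"b":{"goy":73,"wx":80,"xph":58},"ys":{"f":18,"gtc":47,"o":87}}}
After op 17 (add /hl/b/hzi 22): {"fz":97,"hl":{"b":{"goy":73,"hzi":22,"wx":80,"xph":58},"ys":{"f":18,"gtc":47,"o":87}}}
After op 18 (add /inc 24): {"fz":97,"hl":{"b":{"goy":73,"hzi":22,"wx":80,"xph":58},"ys":{"f":18,"gtc":47,"o":87}},"inc":24}
After op 19 (add /j 58): {"fz":97,"hl":{"b":{"goy":73,"hzi":22,"wx":80,"xph":58},"ys":{"f":18,"gtc":47,"o":87}},"inc":24,"j":58}
After op 20 (remove /hl/b/hzi): {"fz":97,"hl":{"b":{"goy":73,"wx":80,"xph":58},"ys":{"f":18,"gtc":47,"o":87}},"inc":24,"j":58}
After op 21 (add /hl/ys/f 81): {"fz":97,"hl":{"b":{"goy":73,"wx":80,"xph":58},"ys":{"f":81,"gtc":47,"o":87}},"inc":24,"j":58}
After op 22 (replace /fz 33): {"fz":33,"hl":{"b":{"goy":73,"wx":80,"xph":58},"ys":{"f":81,"gtc":47,"o":87}},"inc":24,"j":58}
After op 23 (remove /hl/ys/f): {"fz":33,"hl":{"b":{"goy":73,"wx":80,"xph":58},"ys":{"gtc":47,"o":87}},"inc":24,"j":58}

Answer: {"fz":33,"hl":{"b":{"goy":73,"wx":80,"xph":58},"ys":{"gtc":47,"o":87}},"inc":24,"j":58}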